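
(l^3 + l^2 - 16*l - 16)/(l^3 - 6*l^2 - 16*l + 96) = (l + 1)/(l - 6)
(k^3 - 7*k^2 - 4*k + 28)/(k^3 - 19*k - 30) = (k^2 - 9*k + 14)/(k^2 - 2*k - 15)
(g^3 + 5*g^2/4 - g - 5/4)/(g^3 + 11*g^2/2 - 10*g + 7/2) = (4*g^2 + 9*g + 5)/(2*(2*g^2 + 13*g - 7))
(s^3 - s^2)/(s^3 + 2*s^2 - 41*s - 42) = s^2*(s - 1)/(s^3 + 2*s^2 - 41*s - 42)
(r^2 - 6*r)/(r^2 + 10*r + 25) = r*(r - 6)/(r^2 + 10*r + 25)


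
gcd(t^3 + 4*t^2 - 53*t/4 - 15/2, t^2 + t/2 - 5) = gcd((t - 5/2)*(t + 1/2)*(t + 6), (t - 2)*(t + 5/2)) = 1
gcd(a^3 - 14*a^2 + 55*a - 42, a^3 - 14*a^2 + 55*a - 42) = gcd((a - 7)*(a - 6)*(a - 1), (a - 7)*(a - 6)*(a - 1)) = a^3 - 14*a^2 + 55*a - 42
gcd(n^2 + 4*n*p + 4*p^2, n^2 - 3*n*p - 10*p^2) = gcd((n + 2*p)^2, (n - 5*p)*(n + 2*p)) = n + 2*p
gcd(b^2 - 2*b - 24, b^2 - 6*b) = b - 6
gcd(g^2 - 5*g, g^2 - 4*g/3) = g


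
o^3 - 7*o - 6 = (o - 3)*(o + 1)*(o + 2)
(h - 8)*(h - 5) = h^2 - 13*h + 40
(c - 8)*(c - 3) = c^2 - 11*c + 24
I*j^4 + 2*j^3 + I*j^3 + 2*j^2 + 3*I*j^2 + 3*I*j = j*(j - 3*I)*(j + I)*(I*j + I)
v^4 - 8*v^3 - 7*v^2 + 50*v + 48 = (v - 8)*(v - 3)*(v + 1)*(v + 2)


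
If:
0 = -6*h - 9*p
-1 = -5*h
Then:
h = 1/5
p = -2/15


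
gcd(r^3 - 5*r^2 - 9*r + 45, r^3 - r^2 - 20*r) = r - 5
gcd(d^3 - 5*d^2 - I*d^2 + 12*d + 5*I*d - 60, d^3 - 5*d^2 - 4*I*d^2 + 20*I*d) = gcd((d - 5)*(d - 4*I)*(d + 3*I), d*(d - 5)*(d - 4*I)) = d^2 + d*(-5 - 4*I) + 20*I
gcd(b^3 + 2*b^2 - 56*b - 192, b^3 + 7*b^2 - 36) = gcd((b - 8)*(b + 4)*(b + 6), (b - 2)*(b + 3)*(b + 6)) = b + 6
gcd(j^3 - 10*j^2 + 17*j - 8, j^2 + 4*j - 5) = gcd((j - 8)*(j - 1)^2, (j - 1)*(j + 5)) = j - 1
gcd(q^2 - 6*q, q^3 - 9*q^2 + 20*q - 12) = q - 6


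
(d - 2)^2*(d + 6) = d^3 + 2*d^2 - 20*d + 24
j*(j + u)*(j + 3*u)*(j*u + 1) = j^4*u + 4*j^3*u^2 + j^3 + 3*j^2*u^3 + 4*j^2*u + 3*j*u^2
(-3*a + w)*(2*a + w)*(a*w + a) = -6*a^3*w - 6*a^3 - a^2*w^2 - a^2*w + a*w^3 + a*w^2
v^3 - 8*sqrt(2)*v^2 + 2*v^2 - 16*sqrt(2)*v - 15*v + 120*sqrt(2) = (v - 3)*(v + 5)*(v - 8*sqrt(2))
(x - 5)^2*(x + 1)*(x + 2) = x^4 - 7*x^3 - 3*x^2 + 55*x + 50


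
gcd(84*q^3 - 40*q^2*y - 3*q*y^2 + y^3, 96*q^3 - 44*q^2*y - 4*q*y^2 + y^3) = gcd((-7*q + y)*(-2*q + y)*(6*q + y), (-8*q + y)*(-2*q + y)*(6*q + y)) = -12*q^2 + 4*q*y + y^2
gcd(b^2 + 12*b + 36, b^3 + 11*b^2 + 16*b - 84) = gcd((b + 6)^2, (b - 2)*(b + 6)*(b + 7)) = b + 6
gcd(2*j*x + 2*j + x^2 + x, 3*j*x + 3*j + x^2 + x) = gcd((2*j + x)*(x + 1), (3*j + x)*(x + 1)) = x + 1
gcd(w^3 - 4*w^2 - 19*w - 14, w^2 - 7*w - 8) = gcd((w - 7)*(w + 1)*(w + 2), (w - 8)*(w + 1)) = w + 1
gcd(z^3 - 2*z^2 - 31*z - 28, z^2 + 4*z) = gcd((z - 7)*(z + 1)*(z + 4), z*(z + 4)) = z + 4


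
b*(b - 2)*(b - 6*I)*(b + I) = b^4 - 2*b^3 - 5*I*b^3 + 6*b^2 + 10*I*b^2 - 12*b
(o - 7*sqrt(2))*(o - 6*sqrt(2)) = o^2 - 13*sqrt(2)*o + 84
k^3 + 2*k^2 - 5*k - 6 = (k - 2)*(k + 1)*(k + 3)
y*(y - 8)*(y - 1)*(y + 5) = y^4 - 4*y^3 - 37*y^2 + 40*y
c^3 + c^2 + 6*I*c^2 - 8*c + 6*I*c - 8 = (c + 1)*(c + 2*I)*(c + 4*I)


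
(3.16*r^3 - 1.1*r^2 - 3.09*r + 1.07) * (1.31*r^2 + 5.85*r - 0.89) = 4.1396*r^5 + 17.045*r^4 - 13.2953*r^3 - 15.6958*r^2 + 9.0096*r - 0.9523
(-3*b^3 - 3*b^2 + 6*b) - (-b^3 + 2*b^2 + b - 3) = -2*b^3 - 5*b^2 + 5*b + 3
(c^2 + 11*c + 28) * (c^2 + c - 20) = c^4 + 12*c^3 + 19*c^2 - 192*c - 560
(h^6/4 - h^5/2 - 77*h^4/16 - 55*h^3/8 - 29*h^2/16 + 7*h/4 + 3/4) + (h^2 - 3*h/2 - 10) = h^6/4 - h^5/2 - 77*h^4/16 - 55*h^3/8 - 13*h^2/16 + h/4 - 37/4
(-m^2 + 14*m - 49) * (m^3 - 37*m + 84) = -m^5 + 14*m^4 - 12*m^3 - 602*m^2 + 2989*m - 4116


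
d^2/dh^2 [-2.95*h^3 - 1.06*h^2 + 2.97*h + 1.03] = -17.7*h - 2.12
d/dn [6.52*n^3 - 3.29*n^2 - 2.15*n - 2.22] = 19.56*n^2 - 6.58*n - 2.15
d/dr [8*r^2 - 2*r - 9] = 16*r - 2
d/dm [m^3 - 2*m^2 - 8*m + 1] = 3*m^2 - 4*m - 8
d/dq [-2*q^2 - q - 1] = -4*q - 1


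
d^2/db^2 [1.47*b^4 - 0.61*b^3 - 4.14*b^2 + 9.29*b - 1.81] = 17.64*b^2 - 3.66*b - 8.28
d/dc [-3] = 0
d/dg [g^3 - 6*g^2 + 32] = 3*g*(g - 4)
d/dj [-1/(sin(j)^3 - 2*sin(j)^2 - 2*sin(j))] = (3*cos(j) - 4/tan(j) - 2*cos(j)/sin(j)^2)/(sin(j)^2 - 2*sin(j) - 2)^2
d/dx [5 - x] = -1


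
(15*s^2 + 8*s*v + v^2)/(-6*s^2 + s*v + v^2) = (-5*s - v)/(2*s - v)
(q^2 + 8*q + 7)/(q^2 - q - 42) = (q^2 + 8*q + 7)/(q^2 - q - 42)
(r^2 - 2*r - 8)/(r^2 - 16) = (r + 2)/(r + 4)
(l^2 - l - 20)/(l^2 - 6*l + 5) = (l + 4)/(l - 1)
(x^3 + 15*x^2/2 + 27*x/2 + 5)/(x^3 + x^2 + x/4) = 2*(x^2 + 7*x + 10)/(x*(2*x + 1))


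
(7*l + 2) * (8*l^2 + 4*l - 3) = 56*l^3 + 44*l^2 - 13*l - 6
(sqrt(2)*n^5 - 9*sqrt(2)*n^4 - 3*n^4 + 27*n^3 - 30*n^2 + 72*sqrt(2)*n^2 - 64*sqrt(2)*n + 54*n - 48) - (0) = sqrt(2)*n^5 - 9*sqrt(2)*n^4 - 3*n^4 + 27*n^3 - 30*n^2 + 72*sqrt(2)*n^2 - 64*sqrt(2)*n + 54*n - 48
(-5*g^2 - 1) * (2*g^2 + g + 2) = -10*g^4 - 5*g^3 - 12*g^2 - g - 2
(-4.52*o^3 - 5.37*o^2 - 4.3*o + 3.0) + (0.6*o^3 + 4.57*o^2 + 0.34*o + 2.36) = -3.92*o^3 - 0.8*o^2 - 3.96*o + 5.36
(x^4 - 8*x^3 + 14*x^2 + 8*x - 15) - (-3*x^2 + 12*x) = x^4 - 8*x^3 + 17*x^2 - 4*x - 15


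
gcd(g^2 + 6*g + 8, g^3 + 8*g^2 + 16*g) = g + 4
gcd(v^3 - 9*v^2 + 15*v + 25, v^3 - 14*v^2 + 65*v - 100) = v^2 - 10*v + 25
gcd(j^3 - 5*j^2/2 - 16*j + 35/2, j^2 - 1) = j - 1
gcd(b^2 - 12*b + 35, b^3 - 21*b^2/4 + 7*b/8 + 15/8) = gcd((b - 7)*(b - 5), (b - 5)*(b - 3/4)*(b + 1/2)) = b - 5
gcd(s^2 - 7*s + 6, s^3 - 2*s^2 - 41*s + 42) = s - 1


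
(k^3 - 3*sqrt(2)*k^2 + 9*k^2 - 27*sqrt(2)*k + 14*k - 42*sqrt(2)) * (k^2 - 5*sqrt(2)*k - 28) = k^5 - 8*sqrt(2)*k^4 + 9*k^4 - 72*sqrt(2)*k^3 + 16*k^3 - 28*sqrt(2)*k^2 + 18*k^2 + 28*k + 756*sqrt(2)*k + 1176*sqrt(2)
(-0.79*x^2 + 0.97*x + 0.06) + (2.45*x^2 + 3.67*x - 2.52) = 1.66*x^2 + 4.64*x - 2.46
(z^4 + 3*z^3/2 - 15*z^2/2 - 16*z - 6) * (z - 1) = z^5 + z^4/2 - 9*z^3 - 17*z^2/2 + 10*z + 6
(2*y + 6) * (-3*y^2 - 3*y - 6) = -6*y^3 - 24*y^2 - 30*y - 36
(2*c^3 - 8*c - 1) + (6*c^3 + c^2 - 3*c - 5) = 8*c^3 + c^2 - 11*c - 6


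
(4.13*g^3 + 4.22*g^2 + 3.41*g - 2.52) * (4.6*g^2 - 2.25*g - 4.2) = 18.998*g^5 + 10.1195*g^4 - 11.155*g^3 - 36.9885*g^2 - 8.652*g + 10.584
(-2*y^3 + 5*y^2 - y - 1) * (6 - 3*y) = 6*y^4 - 27*y^3 + 33*y^2 - 3*y - 6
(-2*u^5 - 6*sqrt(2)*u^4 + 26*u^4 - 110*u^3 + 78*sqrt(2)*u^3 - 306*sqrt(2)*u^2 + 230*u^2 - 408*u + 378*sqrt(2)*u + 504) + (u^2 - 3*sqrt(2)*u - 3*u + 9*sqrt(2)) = -2*u^5 - 6*sqrt(2)*u^4 + 26*u^4 - 110*u^3 + 78*sqrt(2)*u^3 - 306*sqrt(2)*u^2 + 231*u^2 - 411*u + 375*sqrt(2)*u + 9*sqrt(2) + 504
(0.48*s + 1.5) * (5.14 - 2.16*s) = -1.0368*s^2 - 0.772800000000001*s + 7.71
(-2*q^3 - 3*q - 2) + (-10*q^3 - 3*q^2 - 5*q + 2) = -12*q^3 - 3*q^2 - 8*q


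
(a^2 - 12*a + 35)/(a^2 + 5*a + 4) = (a^2 - 12*a + 35)/(a^2 + 5*a + 4)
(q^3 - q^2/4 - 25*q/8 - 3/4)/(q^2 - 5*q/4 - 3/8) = (2*q^2 - q - 6)/(2*q - 3)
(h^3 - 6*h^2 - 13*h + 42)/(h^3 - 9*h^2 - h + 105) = (h - 2)/(h - 5)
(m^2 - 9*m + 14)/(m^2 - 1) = (m^2 - 9*m + 14)/(m^2 - 1)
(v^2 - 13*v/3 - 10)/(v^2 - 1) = (v^2 - 13*v/3 - 10)/(v^2 - 1)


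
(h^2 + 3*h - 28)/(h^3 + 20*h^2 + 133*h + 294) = (h - 4)/(h^2 + 13*h + 42)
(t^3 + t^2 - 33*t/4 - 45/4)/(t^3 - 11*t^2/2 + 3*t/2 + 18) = (t + 5/2)/(t - 4)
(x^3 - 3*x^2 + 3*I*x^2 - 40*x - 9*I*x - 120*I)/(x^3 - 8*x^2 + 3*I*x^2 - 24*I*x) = (x + 5)/x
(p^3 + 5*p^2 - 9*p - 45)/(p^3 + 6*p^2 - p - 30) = (p - 3)/(p - 2)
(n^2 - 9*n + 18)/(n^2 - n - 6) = (n - 6)/(n + 2)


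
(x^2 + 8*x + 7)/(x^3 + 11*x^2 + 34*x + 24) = (x + 7)/(x^2 + 10*x + 24)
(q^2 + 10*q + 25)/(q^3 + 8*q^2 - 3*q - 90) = (q + 5)/(q^2 + 3*q - 18)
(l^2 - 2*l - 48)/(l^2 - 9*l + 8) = (l + 6)/(l - 1)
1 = 1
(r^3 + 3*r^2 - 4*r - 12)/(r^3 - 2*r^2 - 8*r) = (r^2 + r - 6)/(r*(r - 4))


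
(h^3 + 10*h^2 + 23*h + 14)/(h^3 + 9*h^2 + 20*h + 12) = (h + 7)/(h + 6)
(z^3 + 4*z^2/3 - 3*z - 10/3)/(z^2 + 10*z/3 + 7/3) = (3*z^2 + z - 10)/(3*z + 7)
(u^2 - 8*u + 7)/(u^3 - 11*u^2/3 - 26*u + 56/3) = 3*(u - 1)/(3*u^2 + 10*u - 8)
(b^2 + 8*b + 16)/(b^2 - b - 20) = (b + 4)/(b - 5)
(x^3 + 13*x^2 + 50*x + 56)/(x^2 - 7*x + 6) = (x^3 + 13*x^2 + 50*x + 56)/(x^2 - 7*x + 6)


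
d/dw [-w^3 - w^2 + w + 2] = -3*w^2 - 2*w + 1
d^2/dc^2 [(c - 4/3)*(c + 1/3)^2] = 6*c - 4/3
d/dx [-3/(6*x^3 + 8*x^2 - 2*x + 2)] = 3*(9*x^2 + 8*x - 1)/(2*(3*x^3 + 4*x^2 - x + 1)^2)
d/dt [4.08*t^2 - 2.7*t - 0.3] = 8.16*t - 2.7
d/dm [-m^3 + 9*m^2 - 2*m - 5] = -3*m^2 + 18*m - 2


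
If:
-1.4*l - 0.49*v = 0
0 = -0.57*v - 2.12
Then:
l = 1.30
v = -3.72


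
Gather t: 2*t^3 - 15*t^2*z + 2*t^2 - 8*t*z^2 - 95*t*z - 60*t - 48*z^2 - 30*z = 2*t^3 + t^2*(2 - 15*z) + t*(-8*z^2 - 95*z - 60) - 48*z^2 - 30*z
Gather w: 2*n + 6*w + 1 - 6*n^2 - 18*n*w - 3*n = -6*n^2 - n + w*(6 - 18*n) + 1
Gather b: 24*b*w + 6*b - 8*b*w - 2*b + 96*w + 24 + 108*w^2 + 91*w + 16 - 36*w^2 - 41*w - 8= b*(16*w + 4) + 72*w^2 + 146*w + 32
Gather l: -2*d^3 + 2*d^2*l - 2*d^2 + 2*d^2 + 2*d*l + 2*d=-2*d^3 + 2*d + l*(2*d^2 + 2*d)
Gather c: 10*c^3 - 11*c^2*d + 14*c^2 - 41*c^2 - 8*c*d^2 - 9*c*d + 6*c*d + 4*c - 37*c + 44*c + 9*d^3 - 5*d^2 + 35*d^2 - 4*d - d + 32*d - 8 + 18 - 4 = 10*c^3 + c^2*(-11*d - 27) + c*(-8*d^2 - 3*d + 11) + 9*d^3 + 30*d^2 + 27*d + 6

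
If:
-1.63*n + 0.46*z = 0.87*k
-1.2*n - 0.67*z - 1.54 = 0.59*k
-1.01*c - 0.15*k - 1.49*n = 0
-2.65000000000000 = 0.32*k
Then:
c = -4.48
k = -8.28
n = 3.87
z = -1.94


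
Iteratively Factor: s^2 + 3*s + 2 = (s + 2)*(s + 1)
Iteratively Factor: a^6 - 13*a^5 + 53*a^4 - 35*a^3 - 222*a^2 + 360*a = (a + 2)*(a^5 - 15*a^4 + 83*a^3 - 201*a^2 + 180*a) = (a - 3)*(a + 2)*(a^4 - 12*a^3 + 47*a^2 - 60*a) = (a - 3)^2*(a + 2)*(a^3 - 9*a^2 + 20*a) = (a - 5)*(a - 3)^2*(a + 2)*(a^2 - 4*a) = a*(a - 5)*(a - 3)^2*(a + 2)*(a - 4)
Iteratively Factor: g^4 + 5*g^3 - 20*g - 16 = (g + 2)*(g^3 + 3*g^2 - 6*g - 8) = (g - 2)*(g + 2)*(g^2 + 5*g + 4) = (g - 2)*(g + 2)*(g + 4)*(g + 1)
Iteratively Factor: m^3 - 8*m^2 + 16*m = (m - 4)*(m^2 - 4*m) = (m - 4)^2*(m)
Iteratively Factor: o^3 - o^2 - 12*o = (o - 4)*(o^2 + 3*o) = o*(o - 4)*(o + 3)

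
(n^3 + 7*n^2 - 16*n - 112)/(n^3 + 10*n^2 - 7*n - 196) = (n + 4)/(n + 7)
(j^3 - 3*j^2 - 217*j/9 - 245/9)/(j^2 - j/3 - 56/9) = (3*j^2 - 16*j - 35)/(3*j - 8)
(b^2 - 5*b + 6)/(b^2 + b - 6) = (b - 3)/(b + 3)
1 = 1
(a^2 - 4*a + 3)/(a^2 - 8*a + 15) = (a - 1)/(a - 5)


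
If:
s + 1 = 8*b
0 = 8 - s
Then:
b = 9/8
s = 8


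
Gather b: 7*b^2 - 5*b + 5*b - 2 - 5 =7*b^2 - 7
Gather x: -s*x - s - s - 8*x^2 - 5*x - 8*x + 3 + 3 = -2*s - 8*x^2 + x*(-s - 13) + 6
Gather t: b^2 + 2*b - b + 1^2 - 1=b^2 + b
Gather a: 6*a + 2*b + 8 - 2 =6*a + 2*b + 6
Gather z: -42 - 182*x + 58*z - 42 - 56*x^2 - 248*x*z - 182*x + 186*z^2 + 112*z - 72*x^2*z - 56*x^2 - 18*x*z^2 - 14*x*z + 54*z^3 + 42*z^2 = -112*x^2 - 364*x + 54*z^3 + z^2*(228 - 18*x) + z*(-72*x^2 - 262*x + 170) - 84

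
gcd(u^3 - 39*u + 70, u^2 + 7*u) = u + 7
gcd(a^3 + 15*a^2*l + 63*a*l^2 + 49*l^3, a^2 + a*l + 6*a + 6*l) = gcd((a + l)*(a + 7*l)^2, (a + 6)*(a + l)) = a + l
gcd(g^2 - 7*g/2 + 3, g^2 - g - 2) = g - 2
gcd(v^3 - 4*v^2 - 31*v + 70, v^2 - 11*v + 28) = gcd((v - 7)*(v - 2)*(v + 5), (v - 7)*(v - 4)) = v - 7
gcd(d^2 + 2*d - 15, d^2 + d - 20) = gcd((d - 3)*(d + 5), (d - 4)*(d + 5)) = d + 5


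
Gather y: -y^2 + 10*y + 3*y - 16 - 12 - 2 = -y^2 + 13*y - 30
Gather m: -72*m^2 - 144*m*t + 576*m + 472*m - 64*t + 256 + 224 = -72*m^2 + m*(1048 - 144*t) - 64*t + 480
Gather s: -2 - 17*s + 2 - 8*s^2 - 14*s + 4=-8*s^2 - 31*s + 4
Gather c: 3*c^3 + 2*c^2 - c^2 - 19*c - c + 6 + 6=3*c^3 + c^2 - 20*c + 12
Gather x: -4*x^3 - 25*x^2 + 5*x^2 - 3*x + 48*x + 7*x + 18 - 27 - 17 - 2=-4*x^3 - 20*x^2 + 52*x - 28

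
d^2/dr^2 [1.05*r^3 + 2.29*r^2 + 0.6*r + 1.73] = 6.3*r + 4.58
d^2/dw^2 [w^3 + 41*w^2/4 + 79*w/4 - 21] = 6*w + 41/2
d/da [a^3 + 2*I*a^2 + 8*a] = 3*a^2 + 4*I*a + 8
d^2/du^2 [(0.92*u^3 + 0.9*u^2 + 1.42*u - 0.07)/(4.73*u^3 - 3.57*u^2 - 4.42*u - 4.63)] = (71.341644*u^6 + 306.02154*u^5 + 192.007728*u^4 + 367.551944*u^3 + 400.309662*u^2 - 38.32155*u - 19.954066)/(105.823817*u^9 - 239.613759*u^8 - 115.814523*u^7 + 91.560498*u^6 + 577.32*u^5 + 194.523843*u^4 - 220.513009*u^3 - 500.949795*u^2 - 284.253294*u - 99.252847)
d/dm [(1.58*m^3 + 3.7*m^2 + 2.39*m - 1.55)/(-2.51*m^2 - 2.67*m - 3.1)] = (-3.9658*m^4 - 8.4372*m^3 - 18.5741*m^2 - 30.721*m - 11.5475)/(6.3001*m^4 + 13.4034*m^3 + 22.6909*m^2 + 16.554*m + 9.61)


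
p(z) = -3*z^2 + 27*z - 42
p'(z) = 27 - 6*z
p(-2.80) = -141.12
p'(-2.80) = 43.80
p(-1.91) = -104.51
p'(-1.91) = 38.46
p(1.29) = -12.16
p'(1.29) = 19.26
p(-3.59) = -177.59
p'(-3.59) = 48.54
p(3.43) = 15.32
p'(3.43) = 6.42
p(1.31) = -11.78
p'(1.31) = 19.14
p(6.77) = 3.29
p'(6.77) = -13.62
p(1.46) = -8.97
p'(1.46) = 18.24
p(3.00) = 12.00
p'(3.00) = 9.00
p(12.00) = -150.00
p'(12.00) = -45.00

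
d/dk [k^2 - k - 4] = 2*k - 1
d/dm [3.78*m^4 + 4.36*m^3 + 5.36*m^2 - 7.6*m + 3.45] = 15.12*m^3 + 13.08*m^2 + 10.72*m - 7.6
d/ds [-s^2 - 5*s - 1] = -2*s - 5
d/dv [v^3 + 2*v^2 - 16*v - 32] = 3*v^2 + 4*v - 16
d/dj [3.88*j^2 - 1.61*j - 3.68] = 7.76*j - 1.61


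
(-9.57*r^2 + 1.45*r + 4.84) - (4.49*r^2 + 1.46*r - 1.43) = -14.06*r^2 - 0.01*r + 6.27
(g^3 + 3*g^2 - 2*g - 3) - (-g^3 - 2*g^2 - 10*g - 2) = 2*g^3 + 5*g^2 + 8*g - 1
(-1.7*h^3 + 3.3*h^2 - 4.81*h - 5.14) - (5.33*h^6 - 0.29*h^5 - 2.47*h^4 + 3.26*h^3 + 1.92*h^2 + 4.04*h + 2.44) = -5.33*h^6 + 0.29*h^5 + 2.47*h^4 - 4.96*h^3 + 1.38*h^2 - 8.85*h - 7.58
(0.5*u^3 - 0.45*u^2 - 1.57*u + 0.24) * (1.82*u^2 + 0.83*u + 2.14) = 0.91*u^5 - 0.404*u^4 - 2.1609*u^3 - 1.8293*u^2 - 3.1606*u + 0.5136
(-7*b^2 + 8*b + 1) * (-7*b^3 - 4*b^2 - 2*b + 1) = 49*b^5 - 28*b^4 - 25*b^3 - 27*b^2 + 6*b + 1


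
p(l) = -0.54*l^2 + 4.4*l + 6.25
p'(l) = 4.4 - 1.08*l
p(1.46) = 11.52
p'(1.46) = 2.82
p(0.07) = 6.56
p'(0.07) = 4.32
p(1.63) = 11.99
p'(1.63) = 2.64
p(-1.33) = -0.56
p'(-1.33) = 5.84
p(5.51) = 14.10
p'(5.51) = -1.55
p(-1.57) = -1.99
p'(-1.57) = 6.10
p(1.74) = 12.27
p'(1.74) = 2.52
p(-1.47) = -1.38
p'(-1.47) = 5.99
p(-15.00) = -181.25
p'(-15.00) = 20.60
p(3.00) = 14.59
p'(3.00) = 1.16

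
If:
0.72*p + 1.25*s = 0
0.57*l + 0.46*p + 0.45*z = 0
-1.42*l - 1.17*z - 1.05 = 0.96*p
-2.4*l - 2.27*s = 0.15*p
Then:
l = 1.90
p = 3.95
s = -2.27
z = -6.45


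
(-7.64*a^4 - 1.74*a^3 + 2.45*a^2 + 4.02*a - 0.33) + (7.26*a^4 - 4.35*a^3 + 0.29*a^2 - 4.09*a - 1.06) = -0.38*a^4 - 6.09*a^3 + 2.74*a^2 - 0.0700000000000003*a - 1.39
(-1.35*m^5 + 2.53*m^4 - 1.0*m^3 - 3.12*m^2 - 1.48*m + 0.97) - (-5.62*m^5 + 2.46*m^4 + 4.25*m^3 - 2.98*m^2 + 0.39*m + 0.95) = 4.27*m^5 + 0.0699999999999998*m^4 - 5.25*m^3 - 0.14*m^2 - 1.87*m + 0.02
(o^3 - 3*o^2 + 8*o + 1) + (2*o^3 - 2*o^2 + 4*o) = 3*o^3 - 5*o^2 + 12*o + 1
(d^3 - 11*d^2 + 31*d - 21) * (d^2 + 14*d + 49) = d^5 + 3*d^4 - 74*d^3 - 126*d^2 + 1225*d - 1029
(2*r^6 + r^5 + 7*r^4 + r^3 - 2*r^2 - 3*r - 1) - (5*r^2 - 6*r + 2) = 2*r^6 + r^5 + 7*r^4 + r^3 - 7*r^2 + 3*r - 3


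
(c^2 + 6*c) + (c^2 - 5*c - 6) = 2*c^2 + c - 6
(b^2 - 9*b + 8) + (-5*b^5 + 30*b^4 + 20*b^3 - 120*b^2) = -5*b^5 + 30*b^4 + 20*b^3 - 119*b^2 - 9*b + 8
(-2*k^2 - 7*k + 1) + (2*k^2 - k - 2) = -8*k - 1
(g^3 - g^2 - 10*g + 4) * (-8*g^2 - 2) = -8*g^5 + 8*g^4 + 78*g^3 - 30*g^2 + 20*g - 8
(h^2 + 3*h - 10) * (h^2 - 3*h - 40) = h^4 - 59*h^2 - 90*h + 400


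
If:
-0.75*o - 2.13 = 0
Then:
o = -2.84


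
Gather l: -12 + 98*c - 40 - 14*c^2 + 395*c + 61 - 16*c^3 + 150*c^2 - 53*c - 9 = -16*c^3 + 136*c^2 + 440*c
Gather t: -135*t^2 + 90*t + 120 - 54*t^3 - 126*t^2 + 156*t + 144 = -54*t^3 - 261*t^2 + 246*t + 264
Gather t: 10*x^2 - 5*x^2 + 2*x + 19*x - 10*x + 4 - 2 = 5*x^2 + 11*x + 2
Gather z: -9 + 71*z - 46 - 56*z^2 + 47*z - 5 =-56*z^2 + 118*z - 60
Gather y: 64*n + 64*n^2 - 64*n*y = 64*n^2 - 64*n*y + 64*n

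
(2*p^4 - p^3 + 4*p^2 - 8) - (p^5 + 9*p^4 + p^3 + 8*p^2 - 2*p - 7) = -p^5 - 7*p^4 - 2*p^3 - 4*p^2 + 2*p - 1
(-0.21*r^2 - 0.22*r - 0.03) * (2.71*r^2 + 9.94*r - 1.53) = -0.5691*r^4 - 2.6836*r^3 - 1.9468*r^2 + 0.0384*r + 0.0459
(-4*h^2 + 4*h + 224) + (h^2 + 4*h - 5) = -3*h^2 + 8*h + 219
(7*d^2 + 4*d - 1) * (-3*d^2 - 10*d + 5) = -21*d^4 - 82*d^3 - 2*d^2 + 30*d - 5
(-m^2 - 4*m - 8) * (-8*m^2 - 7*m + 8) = 8*m^4 + 39*m^3 + 84*m^2 + 24*m - 64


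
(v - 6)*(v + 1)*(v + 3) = v^3 - 2*v^2 - 21*v - 18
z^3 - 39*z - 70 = (z - 7)*(z + 2)*(z + 5)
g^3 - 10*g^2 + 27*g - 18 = (g - 6)*(g - 3)*(g - 1)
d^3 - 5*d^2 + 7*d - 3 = (d - 3)*(d - 1)^2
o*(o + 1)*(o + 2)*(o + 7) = o^4 + 10*o^3 + 23*o^2 + 14*o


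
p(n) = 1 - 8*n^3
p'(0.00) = 0.00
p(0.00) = 1.00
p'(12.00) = -3456.00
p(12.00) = -13823.00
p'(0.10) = -0.24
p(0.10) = 0.99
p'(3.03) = -220.34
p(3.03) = -221.55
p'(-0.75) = -13.50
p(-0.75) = 4.38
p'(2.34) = -131.41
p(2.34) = -101.50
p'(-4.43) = -471.00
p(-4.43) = 696.51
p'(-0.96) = -22.12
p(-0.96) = 8.08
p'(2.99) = -214.56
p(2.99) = -212.85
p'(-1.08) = -27.99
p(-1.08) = 11.08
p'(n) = -24*n^2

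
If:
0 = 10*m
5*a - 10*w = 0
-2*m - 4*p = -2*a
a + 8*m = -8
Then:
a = -8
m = 0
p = -4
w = -4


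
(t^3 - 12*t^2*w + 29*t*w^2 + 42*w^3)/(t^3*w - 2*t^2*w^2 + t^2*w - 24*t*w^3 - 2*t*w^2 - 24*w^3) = (t^2 - 6*t*w - 7*w^2)/(w*(t^2 + 4*t*w + t + 4*w))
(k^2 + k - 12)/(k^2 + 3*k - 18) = (k + 4)/(k + 6)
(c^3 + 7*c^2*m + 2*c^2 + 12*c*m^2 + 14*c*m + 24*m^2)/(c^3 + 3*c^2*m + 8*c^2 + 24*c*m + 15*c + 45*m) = (c^2 + 4*c*m + 2*c + 8*m)/(c^2 + 8*c + 15)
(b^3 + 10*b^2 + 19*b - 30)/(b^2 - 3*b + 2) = (b^2 + 11*b + 30)/(b - 2)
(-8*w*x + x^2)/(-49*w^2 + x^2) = x*(8*w - x)/(49*w^2 - x^2)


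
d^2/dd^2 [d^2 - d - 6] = 2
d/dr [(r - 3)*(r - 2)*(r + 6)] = 3*r^2 + 2*r - 24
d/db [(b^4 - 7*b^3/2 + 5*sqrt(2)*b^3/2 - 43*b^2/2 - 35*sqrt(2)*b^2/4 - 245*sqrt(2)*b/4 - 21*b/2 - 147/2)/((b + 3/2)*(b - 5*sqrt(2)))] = (16*b^5 - 100*sqrt(2)*b^4 + 8*b^4 - 484*b^3 + 100*sqrt(2)*b^3 - 374*b^2 + 1875*sqrt(2)*b^2 + 3276*b + 2580*sqrt(2)*b - 2310*sqrt(2) + 8232)/(2*(4*b^4 - 40*sqrt(2)*b^3 + 12*b^3 - 120*sqrt(2)*b^2 + 209*b^2 - 90*sqrt(2)*b + 600*b + 450))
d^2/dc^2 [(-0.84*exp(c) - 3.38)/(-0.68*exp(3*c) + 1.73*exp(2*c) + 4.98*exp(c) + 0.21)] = (1.553664*exp(6*c) + 11.10168*exp(5*c) - 29.846212*exp(4*c) + 11.894384*exp(3*c) + 89.8731*exp(2*c) + 78.035064*exp(c) - 3.49776)*exp(c)/(0.314432*exp(9*c) - 2.399856*exp(8*c) - 0.802740000000001*exp(7*c) + 29.681803*exp(6*c) + 7.36115400000001*exp(5*c) - 126.332739*exp(4*c) - 134.271432*exp(3*c) - 15.853131*exp(2*c) - 0.658854*exp(c) - 0.009261)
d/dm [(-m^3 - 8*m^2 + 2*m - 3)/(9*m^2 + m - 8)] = (-9*m^4 - 2*m^3 - 2*m^2 + 182*m - 13)/(81*m^4 + 18*m^3 - 143*m^2 - 16*m + 64)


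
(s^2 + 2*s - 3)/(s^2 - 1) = (s + 3)/(s + 1)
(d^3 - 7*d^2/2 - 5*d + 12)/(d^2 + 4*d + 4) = (d^2 - 11*d/2 + 6)/(d + 2)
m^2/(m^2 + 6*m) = m/(m + 6)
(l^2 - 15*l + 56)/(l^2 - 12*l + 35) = (l - 8)/(l - 5)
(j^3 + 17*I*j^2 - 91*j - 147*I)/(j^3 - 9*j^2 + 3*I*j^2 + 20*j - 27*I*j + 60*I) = (j^2 + 14*I*j - 49)/(j^2 - 9*j + 20)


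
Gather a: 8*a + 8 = 8*a + 8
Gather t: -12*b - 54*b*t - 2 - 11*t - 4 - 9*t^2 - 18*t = -12*b - 9*t^2 + t*(-54*b - 29) - 6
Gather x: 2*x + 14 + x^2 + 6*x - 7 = x^2 + 8*x + 7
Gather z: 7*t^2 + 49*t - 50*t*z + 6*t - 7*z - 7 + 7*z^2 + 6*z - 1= 7*t^2 + 55*t + 7*z^2 + z*(-50*t - 1) - 8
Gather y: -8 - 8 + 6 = -10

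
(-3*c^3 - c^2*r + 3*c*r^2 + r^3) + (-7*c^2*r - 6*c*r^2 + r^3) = -3*c^3 - 8*c^2*r - 3*c*r^2 + 2*r^3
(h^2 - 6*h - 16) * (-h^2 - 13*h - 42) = -h^4 - 7*h^3 + 52*h^2 + 460*h + 672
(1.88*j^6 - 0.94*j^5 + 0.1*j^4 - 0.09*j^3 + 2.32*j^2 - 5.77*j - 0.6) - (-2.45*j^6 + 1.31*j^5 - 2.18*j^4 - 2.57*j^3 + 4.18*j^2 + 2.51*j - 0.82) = 4.33*j^6 - 2.25*j^5 + 2.28*j^4 + 2.48*j^3 - 1.86*j^2 - 8.28*j + 0.22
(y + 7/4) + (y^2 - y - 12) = y^2 - 41/4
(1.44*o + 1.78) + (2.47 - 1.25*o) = 0.19*o + 4.25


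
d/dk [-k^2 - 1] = -2*k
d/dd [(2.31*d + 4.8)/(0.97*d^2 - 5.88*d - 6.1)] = (-2.2407*d^2 - 9.312*d + 14.133)/(0.9409*d^4 - 11.4072*d^3 + 22.7404*d^2 + 71.736*d + 37.21)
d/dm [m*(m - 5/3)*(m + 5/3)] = 3*m^2 - 25/9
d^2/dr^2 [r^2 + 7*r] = 2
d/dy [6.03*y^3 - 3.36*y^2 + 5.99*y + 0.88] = 18.09*y^2 - 6.72*y + 5.99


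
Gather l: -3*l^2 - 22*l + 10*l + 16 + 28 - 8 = -3*l^2 - 12*l + 36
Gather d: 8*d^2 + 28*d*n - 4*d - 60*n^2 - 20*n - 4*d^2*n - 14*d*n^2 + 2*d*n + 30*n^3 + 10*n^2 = d^2*(8 - 4*n) + d*(-14*n^2 + 30*n - 4) + 30*n^3 - 50*n^2 - 20*n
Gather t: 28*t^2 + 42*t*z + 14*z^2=28*t^2 + 42*t*z + 14*z^2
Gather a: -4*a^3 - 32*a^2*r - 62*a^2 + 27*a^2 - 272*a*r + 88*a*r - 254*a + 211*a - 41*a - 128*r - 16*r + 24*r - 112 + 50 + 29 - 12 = -4*a^3 + a^2*(-32*r - 35) + a*(-184*r - 84) - 120*r - 45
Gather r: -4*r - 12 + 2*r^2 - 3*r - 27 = 2*r^2 - 7*r - 39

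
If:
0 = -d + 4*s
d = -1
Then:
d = -1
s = -1/4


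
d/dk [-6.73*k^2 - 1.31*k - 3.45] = -13.46*k - 1.31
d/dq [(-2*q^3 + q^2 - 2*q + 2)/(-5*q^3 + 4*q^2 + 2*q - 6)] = (-3*q^4 - 28*q^3 + 76*q^2 - 28*q + 8)/(25*q^6 - 40*q^5 - 4*q^4 + 76*q^3 - 44*q^2 - 24*q + 36)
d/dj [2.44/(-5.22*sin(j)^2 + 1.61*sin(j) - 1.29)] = (25.4736*sin(j) - 3.9284)*cos(j)/(5.22*sin(j)^2 - 1.61*sin(j) + 1.29)^2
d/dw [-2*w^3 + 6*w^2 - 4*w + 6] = -6*w^2 + 12*w - 4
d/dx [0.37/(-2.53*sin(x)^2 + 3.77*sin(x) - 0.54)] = (1.8722*sin(x) - 1.3949)*cos(x)/(2.53*sin(x)^2 - 3.77*sin(x) + 0.54)^2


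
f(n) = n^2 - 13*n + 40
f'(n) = 2*n - 13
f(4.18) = 3.13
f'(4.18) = -4.64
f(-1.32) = 58.90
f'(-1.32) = -15.64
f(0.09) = 38.84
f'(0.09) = -12.82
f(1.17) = 26.16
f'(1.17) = -10.66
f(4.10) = 3.51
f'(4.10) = -4.80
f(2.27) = 15.64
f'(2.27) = -8.46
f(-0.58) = 47.88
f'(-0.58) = -14.16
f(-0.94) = 53.10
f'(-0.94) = -14.88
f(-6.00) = 154.00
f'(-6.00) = -25.00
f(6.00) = -2.00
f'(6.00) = -1.00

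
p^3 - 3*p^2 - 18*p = p*(p - 6)*(p + 3)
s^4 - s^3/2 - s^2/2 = s^2*(s - 1)*(s + 1/2)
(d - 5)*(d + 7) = d^2 + 2*d - 35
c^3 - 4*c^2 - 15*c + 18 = (c - 6)*(c - 1)*(c + 3)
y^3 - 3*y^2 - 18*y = y*(y - 6)*(y + 3)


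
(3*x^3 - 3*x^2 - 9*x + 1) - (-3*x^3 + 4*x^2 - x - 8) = 6*x^3 - 7*x^2 - 8*x + 9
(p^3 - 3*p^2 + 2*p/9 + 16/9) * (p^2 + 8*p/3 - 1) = p^5 - p^4/3 - 79*p^3/9 + 145*p^2/27 + 122*p/27 - 16/9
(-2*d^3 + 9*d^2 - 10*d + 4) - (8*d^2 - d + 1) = -2*d^3 + d^2 - 9*d + 3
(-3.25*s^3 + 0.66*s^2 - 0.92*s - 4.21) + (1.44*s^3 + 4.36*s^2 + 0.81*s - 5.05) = -1.81*s^3 + 5.02*s^2 - 0.11*s - 9.26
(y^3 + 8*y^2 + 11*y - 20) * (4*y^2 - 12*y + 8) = 4*y^5 + 20*y^4 - 44*y^3 - 148*y^2 + 328*y - 160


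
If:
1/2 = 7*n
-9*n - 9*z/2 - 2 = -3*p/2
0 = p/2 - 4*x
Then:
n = 1/14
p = 3*z + 37/21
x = 3*z/8 + 37/168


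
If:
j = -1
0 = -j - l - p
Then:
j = -1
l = 1 - p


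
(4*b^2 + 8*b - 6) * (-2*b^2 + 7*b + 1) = -8*b^4 + 12*b^3 + 72*b^2 - 34*b - 6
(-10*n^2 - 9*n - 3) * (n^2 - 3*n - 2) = -10*n^4 + 21*n^3 + 44*n^2 + 27*n + 6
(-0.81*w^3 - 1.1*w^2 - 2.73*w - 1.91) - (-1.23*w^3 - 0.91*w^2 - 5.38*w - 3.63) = 0.42*w^3 - 0.19*w^2 + 2.65*w + 1.72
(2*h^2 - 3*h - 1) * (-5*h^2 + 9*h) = -10*h^4 + 33*h^3 - 22*h^2 - 9*h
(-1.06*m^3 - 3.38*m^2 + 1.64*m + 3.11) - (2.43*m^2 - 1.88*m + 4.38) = -1.06*m^3 - 5.81*m^2 + 3.52*m - 1.27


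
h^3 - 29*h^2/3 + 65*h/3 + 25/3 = (h - 5)^2*(h + 1/3)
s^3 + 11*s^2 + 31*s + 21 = (s + 1)*(s + 3)*(s + 7)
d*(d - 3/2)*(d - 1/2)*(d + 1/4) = d^4 - 7*d^3/4 + d^2/4 + 3*d/16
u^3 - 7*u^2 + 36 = (u - 6)*(u - 3)*(u + 2)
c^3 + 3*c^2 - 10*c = c*(c - 2)*(c + 5)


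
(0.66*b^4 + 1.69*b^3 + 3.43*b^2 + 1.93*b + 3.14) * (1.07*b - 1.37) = 0.7062*b^5 + 0.9041*b^4 + 1.3548*b^3 - 2.634*b^2 + 0.7157*b - 4.3018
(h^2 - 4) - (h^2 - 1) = -3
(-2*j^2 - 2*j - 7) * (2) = -4*j^2 - 4*j - 14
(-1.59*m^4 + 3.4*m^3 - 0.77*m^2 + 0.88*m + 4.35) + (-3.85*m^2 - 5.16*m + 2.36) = -1.59*m^4 + 3.4*m^3 - 4.62*m^2 - 4.28*m + 6.71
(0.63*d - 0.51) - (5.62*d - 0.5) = -4.99*d - 0.01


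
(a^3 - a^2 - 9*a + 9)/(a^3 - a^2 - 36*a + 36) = (a^2 - 9)/(a^2 - 36)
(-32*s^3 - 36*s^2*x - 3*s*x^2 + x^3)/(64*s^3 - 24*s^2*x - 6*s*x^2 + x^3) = (s + x)/(-2*s + x)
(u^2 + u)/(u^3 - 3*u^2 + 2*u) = (u + 1)/(u^2 - 3*u + 2)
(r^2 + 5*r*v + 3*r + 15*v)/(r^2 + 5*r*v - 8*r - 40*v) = (r + 3)/(r - 8)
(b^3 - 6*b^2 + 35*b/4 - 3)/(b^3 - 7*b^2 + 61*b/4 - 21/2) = (2*b^2 - 9*b + 4)/(2*b^2 - 11*b + 14)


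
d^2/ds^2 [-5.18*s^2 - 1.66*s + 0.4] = -10.3600000000000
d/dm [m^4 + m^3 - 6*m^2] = m*(4*m^2 + 3*m - 12)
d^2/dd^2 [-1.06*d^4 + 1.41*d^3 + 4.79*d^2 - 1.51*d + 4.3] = -12.72*d^2 + 8.46*d + 9.58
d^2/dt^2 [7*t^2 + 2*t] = 14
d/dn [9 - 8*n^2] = -16*n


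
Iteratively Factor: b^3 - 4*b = (b)*(b^2 - 4) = b*(b + 2)*(b - 2)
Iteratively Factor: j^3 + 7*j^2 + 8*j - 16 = (j - 1)*(j^2 + 8*j + 16) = (j - 1)*(j + 4)*(j + 4)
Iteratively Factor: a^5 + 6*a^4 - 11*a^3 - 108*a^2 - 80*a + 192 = (a - 1)*(a^4 + 7*a^3 - 4*a^2 - 112*a - 192) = (a - 1)*(a + 4)*(a^3 + 3*a^2 - 16*a - 48) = (a - 1)*(a + 4)^2*(a^2 - a - 12) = (a - 4)*(a - 1)*(a + 4)^2*(a + 3)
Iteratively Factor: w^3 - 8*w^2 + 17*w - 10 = (w - 1)*(w^2 - 7*w + 10) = (w - 5)*(w - 1)*(w - 2)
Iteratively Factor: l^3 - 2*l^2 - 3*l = (l + 1)*(l^2 - 3*l) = l*(l + 1)*(l - 3)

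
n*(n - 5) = n^2 - 5*n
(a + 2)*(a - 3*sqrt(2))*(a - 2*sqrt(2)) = a^3 - 5*sqrt(2)*a^2 + 2*a^2 - 10*sqrt(2)*a + 12*a + 24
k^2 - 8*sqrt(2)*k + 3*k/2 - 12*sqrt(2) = (k + 3/2)*(k - 8*sqrt(2))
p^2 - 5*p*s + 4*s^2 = (p - 4*s)*(p - s)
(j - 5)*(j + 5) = j^2 - 25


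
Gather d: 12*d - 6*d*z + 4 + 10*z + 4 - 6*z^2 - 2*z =d*(12 - 6*z) - 6*z^2 + 8*z + 8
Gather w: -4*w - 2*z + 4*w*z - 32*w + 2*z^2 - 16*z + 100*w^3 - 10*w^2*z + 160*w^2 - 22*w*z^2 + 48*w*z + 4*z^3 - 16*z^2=100*w^3 + w^2*(160 - 10*z) + w*(-22*z^2 + 52*z - 36) + 4*z^3 - 14*z^2 - 18*z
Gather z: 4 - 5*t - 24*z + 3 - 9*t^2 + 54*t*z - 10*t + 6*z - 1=-9*t^2 - 15*t + z*(54*t - 18) + 6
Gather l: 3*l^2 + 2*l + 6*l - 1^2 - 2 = 3*l^2 + 8*l - 3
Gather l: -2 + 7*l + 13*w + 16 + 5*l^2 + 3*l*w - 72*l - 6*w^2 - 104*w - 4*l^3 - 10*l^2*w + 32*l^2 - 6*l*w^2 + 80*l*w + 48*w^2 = -4*l^3 + l^2*(37 - 10*w) + l*(-6*w^2 + 83*w - 65) + 42*w^2 - 91*w + 14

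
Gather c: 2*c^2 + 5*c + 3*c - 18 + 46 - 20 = 2*c^2 + 8*c + 8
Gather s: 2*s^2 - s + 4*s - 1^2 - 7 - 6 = 2*s^2 + 3*s - 14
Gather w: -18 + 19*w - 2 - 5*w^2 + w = -5*w^2 + 20*w - 20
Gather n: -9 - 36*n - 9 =-36*n - 18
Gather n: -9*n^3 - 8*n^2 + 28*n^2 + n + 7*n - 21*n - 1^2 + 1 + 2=-9*n^3 + 20*n^2 - 13*n + 2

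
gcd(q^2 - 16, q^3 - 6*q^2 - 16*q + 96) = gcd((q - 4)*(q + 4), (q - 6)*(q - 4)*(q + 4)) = q^2 - 16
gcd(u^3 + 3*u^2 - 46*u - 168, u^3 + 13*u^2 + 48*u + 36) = u + 6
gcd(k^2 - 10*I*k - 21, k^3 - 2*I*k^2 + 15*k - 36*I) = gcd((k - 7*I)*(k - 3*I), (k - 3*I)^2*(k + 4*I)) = k - 3*I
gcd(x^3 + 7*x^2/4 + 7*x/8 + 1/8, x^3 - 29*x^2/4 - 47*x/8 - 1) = x^2 + 3*x/4 + 1/8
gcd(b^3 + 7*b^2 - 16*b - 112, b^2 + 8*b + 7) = b + 7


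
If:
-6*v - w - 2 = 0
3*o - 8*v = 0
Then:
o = -4*w/9 - 8/9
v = -w/6 - 1/3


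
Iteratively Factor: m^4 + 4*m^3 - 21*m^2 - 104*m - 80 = (m + 4)*(m^3 - 21*m - 20) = (m - 5)*(m + 4)*(m^2 + 5*m + 4) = (m - 5)*(m + 4)^2*(m + 1)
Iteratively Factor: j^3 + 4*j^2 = (j)*(j^2 + 4*j) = j*(j + 4)*(j)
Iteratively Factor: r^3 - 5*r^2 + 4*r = (r)*(r^2 - 5*r + 4) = r*(r - 4)*(r - 1)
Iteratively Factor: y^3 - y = (y - 1)*(y^2 + y) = y*(y - 1)*(y + 1)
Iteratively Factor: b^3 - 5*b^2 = (b - 5)*(b^2) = b*(b - 5)*(b)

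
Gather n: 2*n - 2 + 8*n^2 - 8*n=8*n^2 - 6*n - 2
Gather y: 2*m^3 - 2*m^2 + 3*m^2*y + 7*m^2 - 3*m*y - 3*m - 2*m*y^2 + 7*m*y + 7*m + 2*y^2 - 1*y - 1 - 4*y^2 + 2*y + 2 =2*m^3 + 5*m^2 + 4*m + y^2*(-2*m - 2) + y*(3*m^2 + 4*m + 1) + 1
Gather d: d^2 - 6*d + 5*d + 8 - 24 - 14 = d^2 - d - 30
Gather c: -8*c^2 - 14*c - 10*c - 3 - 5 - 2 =-8*c^2 - 24*c - 10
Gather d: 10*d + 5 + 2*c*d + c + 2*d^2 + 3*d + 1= c + 2*d^2 + d*(2*c + 13) + 6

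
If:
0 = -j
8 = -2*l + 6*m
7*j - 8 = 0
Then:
No Solution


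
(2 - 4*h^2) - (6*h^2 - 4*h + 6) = -10*h^2 + 4*h - 4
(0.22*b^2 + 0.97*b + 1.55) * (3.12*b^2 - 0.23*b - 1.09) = 0.6864*b^4 + 2.9758*b^3 + 4.3731*b^2 - 1.4138*b - 1.6895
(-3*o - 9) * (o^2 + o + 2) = -3*o^3 - 12*o^2 - 15*o - 18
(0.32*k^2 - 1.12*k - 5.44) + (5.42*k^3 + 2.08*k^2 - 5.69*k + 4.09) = 5.42*k^3 + 2.4*k^2 - 6.81*k - 1.35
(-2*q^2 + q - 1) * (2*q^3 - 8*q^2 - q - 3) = -4*q^5 + 18*q^4 - 8*q^3 + 13*q^2 - 2*q + 3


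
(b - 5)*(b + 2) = b^2 - 3*b - 10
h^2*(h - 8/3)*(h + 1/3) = h^4 - 7*h^3/3 - 8*h^2/9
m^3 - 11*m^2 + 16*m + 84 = (m - 7)*(m - 6)*(m + 2)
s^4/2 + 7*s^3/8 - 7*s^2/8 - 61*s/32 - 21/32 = (s/2 + 1/2)*(s - 3/2)*(s + 1/2)*(s + 7/4)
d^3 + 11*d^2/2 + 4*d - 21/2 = (d - 1)*(d + 3)*(d + 7/2)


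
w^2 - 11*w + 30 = (w - 6)*(w - 5)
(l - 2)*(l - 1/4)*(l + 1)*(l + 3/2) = l^4 + l^3/4 - 29*l^2/8 - 17*l/8 + 3/4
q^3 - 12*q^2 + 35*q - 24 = (q - 8)*(q - 3)*(q - 1)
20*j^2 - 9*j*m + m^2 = (-5*j + m)*(-4*j + m)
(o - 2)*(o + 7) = o^2 + 5*o - 14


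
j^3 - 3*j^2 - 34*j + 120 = (j - 5)*(j - 4)*(j + 6)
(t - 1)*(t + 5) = t^2 + 4*t - 5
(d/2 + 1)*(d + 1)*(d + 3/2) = d^3/2 + 9*d^2/4 + 13*d/4 + 3/2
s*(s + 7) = s^2 + 7*s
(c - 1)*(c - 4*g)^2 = c^3 - 8*c^2*g - c^2 + 16*c*g^2 + 8*c*g - 16*g^2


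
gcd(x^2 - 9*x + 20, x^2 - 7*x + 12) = x - 4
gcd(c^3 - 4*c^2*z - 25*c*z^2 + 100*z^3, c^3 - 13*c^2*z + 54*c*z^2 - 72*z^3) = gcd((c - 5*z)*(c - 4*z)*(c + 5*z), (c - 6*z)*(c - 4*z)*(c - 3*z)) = -c + 4*z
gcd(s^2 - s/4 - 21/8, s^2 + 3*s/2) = s + 3/2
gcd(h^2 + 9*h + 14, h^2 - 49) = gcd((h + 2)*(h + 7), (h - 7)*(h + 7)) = h + 7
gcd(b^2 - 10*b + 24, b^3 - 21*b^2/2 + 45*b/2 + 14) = b - 4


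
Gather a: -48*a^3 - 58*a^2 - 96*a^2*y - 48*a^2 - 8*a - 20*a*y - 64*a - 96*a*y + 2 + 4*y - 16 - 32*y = -48*a^3 + a^2*(-96*y - 106) + a*(-116*y - 72) - 28*y - 14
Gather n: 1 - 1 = 0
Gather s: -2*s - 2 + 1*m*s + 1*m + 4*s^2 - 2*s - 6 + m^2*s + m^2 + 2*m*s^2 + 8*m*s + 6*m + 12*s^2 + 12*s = m^2 + 7*m + s^2*(2*m + 16) + s*(m^2 + 9*m + 8) - 8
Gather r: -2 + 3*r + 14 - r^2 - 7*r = -r^2 - 4*r + 12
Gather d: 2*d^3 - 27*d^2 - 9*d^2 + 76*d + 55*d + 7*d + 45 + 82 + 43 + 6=2*d^3 - 36*d^2 + 138*d + 176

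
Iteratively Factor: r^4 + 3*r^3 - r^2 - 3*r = (r - 1)*(r^3 + 4*r^2 + 3*r) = (r - 1)*(r + 3)*(r^2 + r) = r*(r - 1)*(r + 3)*(r + 1)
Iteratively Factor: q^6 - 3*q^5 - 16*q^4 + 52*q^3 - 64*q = (q - 2)*(q^5 - q^4 - 18*q^3 + 16*q^2 + 32*q) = (q - 2)^2*(q^4 + q^3 - 16*q^2 - 16*q) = (q - 2)^2*(q + 4)*(q^3 - 3*q^2 - 4*q) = q*(q - 2)^2*(q + 4)*(q^2 - 3*q - 4) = q*(q - 2)^2*(q + 1)*(q + 4)*(q - 4)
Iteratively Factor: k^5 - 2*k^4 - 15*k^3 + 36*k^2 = (k - 3)*(k^4 + k^3 - 12*k^2) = k*(k - 3)*(k^3 + k^2 - 12*k) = k*(k - 3)*(k + 4)*(k^2 - 3*k) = k*(k - 3)^2*(k + 4)*(k)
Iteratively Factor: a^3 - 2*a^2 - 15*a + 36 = (a + 4)*(a^2 - 6*a + 9) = (a - 3)*(a + 4)*(a - 3)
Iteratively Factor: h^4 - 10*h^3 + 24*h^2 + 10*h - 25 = (h - 5)*(h^3 - 5*h^2 - h + 5) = (h - 5)*(h + 1)*(h^2 - 6*h + 5) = (h - 5)^2*(h + 1)*(h - 1)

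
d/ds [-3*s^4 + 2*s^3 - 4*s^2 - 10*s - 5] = -12*s^3 + 6*s^2 - 8*s - 10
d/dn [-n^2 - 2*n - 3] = -2*n - 2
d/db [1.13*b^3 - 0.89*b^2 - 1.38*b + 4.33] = 3.39*b^2 - 1.78*b - 1.38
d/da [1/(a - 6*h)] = -1/(a - 6*h)^2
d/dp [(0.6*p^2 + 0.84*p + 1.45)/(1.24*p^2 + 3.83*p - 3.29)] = (1.2564*p^2 - 7.544*p - 8.3171)/(1.5376*p^4 + 9.4984*p^3 + 6.5097*p^2 - 25.2014*p + 10.8241)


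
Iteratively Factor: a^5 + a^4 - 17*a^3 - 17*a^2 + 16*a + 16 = (a - 4)*(a^4 + 5*a^3 + 3*a^2 - 5*a - 4) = (a - 4)*(a + 1)*(a^3 + 4*a^2 - a - 4) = (a - 4)*(a + 1)^2*(a^2 + 3*a - 4) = (a - 4)*(a - 1)*(a + 1)^2*(a + 4)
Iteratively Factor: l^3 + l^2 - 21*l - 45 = (l + 3)*(l^2 - 2*l - 15) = (l + 3)^2*(l - 5)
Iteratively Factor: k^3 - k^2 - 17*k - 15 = (k + 3)*(k^2 - 4*k - 5) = (k + 1)*(k + 3)*(k - 5)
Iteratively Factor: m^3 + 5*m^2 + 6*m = (m + 2)*(m^2 + 3*m) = m*(m + 2)*(m + 3)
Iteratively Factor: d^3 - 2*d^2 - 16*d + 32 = (d + 4)*(d^2 - 6*d + 8) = (d - 2)*(d + 4)*(d - 4)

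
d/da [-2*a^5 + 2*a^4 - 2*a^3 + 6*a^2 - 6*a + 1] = -10*a^4 + 8*a^3 - 6*a^2 + 12*a - 6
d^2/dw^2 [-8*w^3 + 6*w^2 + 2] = 12 - 48*w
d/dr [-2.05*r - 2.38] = -2.05000000000000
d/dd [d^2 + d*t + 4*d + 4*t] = 2*d + t + 4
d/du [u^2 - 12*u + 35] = 2*u - 12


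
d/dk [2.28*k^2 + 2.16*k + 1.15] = 4.56*k + 2.16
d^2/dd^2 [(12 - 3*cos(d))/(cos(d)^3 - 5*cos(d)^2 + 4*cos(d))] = 3*((1 - cos(2*d))^2 + 15*cos(d)/4 + 3*cos(2*d)/2 - 3*cos(3*d)/4 - 9/2)/((cos(d) - 1)^3*cos(d)^3)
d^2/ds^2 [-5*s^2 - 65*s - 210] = -10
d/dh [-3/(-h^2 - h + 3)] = 3*(-2*h - 1)/(h^2 + h - 3)^2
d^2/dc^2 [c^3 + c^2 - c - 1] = 6*c + 2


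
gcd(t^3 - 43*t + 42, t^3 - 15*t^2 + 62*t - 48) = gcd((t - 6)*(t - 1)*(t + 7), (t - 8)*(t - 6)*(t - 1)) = t^2 - 7*t + 6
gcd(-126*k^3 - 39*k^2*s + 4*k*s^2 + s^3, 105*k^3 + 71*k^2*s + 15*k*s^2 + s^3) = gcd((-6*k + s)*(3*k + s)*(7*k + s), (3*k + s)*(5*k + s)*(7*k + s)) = 21*k^2 + 10*k*s + s^2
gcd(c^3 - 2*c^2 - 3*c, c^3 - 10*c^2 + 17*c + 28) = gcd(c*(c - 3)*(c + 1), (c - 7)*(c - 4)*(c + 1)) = c + 1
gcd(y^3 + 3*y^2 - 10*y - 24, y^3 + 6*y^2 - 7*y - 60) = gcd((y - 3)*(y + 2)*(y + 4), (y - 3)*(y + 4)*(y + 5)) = y^2 + y - 12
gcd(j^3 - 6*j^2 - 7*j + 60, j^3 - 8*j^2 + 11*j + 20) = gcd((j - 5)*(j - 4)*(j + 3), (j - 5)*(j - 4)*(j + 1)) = j^2 - 9*j + 20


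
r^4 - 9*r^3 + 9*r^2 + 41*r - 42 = (r - 7)*(r - 3)*(r - 1)*(r + 2)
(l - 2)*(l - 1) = l^2 - 3*l + 2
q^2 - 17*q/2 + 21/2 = (q - 7)*(q - 3/2)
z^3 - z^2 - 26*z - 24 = (z - 6)*(z + 1)*(z + 4)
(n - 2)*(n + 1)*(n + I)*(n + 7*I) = n^4 - n^3 + 8*I*n^3 - 9*n^2 - 8*I*n^2 + 7*n - 16*I*n + 14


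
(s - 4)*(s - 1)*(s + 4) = s^3 - s^2 - 16*s + 16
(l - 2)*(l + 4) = l^2 + 2*l - 8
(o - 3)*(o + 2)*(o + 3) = o^3 + 2*o^2 - 9*o - 18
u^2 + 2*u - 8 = (u - 2)*(u + 4)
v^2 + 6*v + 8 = (v + 2)*(v + 4)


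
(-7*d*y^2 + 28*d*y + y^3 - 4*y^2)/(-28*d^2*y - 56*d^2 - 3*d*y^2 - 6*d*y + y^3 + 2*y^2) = y*(y - 4)/(4*d*y + 8*d + y^2 + 2*y)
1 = 1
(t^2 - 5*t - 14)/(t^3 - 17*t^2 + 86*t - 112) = (t + 2)/(t^2 - 10*t + 16)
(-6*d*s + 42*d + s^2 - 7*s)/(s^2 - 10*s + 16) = (-6*d*s + 42*d + s^2 - 7*s)/(s^2 - 10*s + 16)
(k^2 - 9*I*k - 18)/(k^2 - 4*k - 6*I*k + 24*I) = (k - 3*I)/(k - 4)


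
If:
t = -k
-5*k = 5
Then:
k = -1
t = 1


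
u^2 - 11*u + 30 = (u - 6)*(u - 5)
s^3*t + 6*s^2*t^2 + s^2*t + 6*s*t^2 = s*(s + 6*t)*(s*t + t)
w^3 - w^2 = w^2*(w - 1)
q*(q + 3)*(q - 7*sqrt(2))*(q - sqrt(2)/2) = q^4 - 15*sqrt(2)*q^3/2 + 3*q^3 - 45*sqrt(2)*q^2/2 + 7*q^2 + 21*q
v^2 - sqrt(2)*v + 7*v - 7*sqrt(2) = (v + 7)*(v - sqrt(2))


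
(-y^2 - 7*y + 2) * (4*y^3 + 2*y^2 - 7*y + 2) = -4*y^5 - 30*y^4 + y^3 + 51*y^2 - 28*y + 4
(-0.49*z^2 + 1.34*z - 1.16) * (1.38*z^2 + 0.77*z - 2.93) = -0.6762*z^4 + 1.4719*z^3 + 0.8667*z^2 - 4.8194*z + 3.3988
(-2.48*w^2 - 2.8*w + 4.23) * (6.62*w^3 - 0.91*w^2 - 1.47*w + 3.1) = -16.4176*w^5 - 16.2792*w^4 + 34.1962*w^3 - 7.4213*w^2 - 14.8981*w + 13.113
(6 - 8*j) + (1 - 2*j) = 7 - 10*j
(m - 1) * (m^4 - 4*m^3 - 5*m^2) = m^5 - 5*m^4 - m^3 + 5*m^2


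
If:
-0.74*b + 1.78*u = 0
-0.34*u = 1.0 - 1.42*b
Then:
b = 0.78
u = 0.33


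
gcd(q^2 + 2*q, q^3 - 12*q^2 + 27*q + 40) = 1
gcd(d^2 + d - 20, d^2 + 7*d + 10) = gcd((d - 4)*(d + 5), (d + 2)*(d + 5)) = d + 5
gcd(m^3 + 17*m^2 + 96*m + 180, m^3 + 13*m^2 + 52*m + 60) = m^2 + 11*m + 30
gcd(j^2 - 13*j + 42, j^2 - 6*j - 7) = j - 7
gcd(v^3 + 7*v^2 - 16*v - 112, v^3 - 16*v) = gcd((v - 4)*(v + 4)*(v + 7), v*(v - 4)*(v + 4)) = v^2 - 16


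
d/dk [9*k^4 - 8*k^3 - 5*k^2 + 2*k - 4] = 36*k^3 - 24*k^2 - 10*k + 2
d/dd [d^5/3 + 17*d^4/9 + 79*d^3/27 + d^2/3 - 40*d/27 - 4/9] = 5*d^4/3 + 68*d^3/9 + 79*d^2/9 + 2*d/3 - 40/27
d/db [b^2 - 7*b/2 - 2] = 2*b - 7/2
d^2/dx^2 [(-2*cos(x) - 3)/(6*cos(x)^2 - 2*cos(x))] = 3*(38*sin(x)^4/cos(x)^3 - 6*sin(x)^2 - 15 + 23/cos(x) + 18/cos(x)^2 - 40/cos(x)^3)/(2*(3*cos(x) - 1)^3)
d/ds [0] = 0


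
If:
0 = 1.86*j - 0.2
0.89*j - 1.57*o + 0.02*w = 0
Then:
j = 0.11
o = 0.0127388535031847*w + 0.0609547291281419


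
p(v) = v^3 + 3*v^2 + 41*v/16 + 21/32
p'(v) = 3*v^2 + 6*v + 41/16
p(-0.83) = 0.02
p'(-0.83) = -0.35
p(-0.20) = 0.26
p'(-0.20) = 1.48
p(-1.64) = 0.11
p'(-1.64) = 0.79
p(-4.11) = -28.63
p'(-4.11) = 28.58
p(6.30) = 385.92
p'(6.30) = 159.43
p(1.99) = 25.52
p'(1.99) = 26.38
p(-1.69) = 0.07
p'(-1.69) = 0.99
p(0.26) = 1.54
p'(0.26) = 4.33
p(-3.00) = -7.03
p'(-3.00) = 11.56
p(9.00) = 995.72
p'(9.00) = 299.56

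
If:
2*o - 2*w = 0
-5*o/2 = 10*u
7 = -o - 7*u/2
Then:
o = -56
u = 14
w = -56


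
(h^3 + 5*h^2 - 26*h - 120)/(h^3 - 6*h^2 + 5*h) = (h^2 + 10*h + 24)/(h*(h - 1))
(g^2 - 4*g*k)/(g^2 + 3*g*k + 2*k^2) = g*(g - 4*k)/(g^2 + 3*g*k + 2*k^2)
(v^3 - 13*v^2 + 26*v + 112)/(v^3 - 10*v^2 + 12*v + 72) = (v^2 - 15*v + 56)/(v^2 - 12*v + 36)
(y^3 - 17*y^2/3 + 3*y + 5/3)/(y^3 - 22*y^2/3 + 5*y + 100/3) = (3*y^2 - 2*y - 1)/(3*y^2 - 7*y - 20)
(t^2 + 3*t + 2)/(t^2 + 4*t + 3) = (t + 2)/(t + 3)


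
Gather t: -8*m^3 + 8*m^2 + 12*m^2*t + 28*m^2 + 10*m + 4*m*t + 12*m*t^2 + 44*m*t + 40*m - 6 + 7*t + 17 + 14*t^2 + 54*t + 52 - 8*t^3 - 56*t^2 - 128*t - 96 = -8*m^3 + 36*m^2 + 50*m - 8*t^3 + t^2*(12*m - 42) + t*(12*m^2 + 48*m - 67) - 33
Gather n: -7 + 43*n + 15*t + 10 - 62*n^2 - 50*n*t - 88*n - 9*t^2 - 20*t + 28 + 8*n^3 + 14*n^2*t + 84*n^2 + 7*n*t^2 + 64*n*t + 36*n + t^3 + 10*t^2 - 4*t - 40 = 8*n^3 + n^2*(14*t + 22) + n*(7*t^2 + 14*t - 9) + t^3 + t^2 - 9*t - 9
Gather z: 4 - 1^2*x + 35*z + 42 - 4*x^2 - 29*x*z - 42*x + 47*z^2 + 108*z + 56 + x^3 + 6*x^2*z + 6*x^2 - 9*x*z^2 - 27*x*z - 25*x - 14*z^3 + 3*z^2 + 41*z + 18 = x^3 + 2*x^2 - 68*x - 14*z^3 + z^2*(50 - 9*x) + z*(6*x^2 - 56*x + 184) + 120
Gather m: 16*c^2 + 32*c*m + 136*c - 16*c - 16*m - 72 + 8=16*c^2 + 120*c + m*(32*c - 16) - 64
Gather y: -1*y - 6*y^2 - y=-6*y^2 - 2*y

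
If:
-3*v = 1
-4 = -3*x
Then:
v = -1/3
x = 4/3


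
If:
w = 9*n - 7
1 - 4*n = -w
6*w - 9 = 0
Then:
No Solution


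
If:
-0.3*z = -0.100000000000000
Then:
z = 0.33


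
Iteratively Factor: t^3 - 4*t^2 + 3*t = (t - 1)*(t^2 - 3*t) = (t - 3)*(t - 1)*(t)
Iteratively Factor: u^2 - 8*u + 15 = (u - 5)*(u - 3)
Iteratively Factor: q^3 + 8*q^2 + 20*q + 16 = (q + 2)*(q^2 + 6*q + 8) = (q + 2)*(q + 4)*(q + 2)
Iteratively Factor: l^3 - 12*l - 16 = (l + 2)*(l^2 - 2*l - 8) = (l + 2)^2*(l - 4)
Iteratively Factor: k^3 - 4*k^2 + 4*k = (k - 2)*(k^2 - 2*k) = k*(k - 2)*(k - 2)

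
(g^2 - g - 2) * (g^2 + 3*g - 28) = g^4 + 2*g^3 - 33*g^2 + 22*g + 56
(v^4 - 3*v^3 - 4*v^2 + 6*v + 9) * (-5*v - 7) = -5*v^5 + 8*v^4 + 41*v^3 - 2*v^2 - 87*v - 63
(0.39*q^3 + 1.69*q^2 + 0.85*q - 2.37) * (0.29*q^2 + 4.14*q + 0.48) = 0.1131*q^5 + 2.1047*q^4 + 7.4303*q^3 + 3.6429*q^2 - 9.4038*q - 1.1376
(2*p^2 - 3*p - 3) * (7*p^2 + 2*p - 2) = 14*p^4 - 17*p^3 - 31*p^2 + 6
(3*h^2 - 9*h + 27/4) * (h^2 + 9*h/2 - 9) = 3*h^4 + 9*h^3/2 - 243*h^2/4 + 891*h/8 - 243/4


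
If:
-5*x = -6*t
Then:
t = 5*x/6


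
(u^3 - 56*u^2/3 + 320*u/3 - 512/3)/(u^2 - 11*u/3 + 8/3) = (u^2 - 16*u + 64)/(u - 1)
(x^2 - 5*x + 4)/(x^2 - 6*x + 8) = (x - 1)/(x - 2)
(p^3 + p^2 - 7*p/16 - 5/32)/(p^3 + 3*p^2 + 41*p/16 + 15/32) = (2*p - 1)/(2*p + 3)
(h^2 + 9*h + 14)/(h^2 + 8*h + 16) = (h^2 + 9*h + 14)/(h^2 + 8*h + 16)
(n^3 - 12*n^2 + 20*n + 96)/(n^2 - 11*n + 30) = (n^2 - 6*n - 16)/(n - 5)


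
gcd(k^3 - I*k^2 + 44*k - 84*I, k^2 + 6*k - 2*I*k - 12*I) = k - 2*I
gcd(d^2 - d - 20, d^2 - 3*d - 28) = d + 4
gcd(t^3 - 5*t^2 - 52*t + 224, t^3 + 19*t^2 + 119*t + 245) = t + 7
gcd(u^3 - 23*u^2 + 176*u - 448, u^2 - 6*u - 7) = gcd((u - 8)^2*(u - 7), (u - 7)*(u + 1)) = u - 7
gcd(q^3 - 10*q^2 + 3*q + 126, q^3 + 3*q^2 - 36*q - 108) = q^2 - 3*q - 18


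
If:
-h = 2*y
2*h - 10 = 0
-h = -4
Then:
No Solution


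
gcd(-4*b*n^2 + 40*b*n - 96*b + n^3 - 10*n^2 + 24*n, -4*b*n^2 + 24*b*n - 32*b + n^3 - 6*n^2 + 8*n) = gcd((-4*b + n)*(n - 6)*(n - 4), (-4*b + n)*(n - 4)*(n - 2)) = 4*b*n - 16*b - n^2 + 4*n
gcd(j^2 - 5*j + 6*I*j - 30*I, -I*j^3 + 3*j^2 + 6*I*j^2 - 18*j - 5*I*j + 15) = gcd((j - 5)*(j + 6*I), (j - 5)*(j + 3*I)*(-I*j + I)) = j - 5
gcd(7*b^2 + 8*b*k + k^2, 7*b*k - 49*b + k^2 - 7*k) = 7*b + k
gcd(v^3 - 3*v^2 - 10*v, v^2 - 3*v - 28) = 1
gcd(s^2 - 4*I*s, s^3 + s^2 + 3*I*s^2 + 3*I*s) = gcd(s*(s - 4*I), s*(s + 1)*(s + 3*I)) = s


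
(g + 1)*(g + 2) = g^2 + 3*g + 2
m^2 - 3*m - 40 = (m - 8)*(m + 5)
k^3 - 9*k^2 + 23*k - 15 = (k - 5)*(k - 3)*(k - 1)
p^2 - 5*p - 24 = (p - 8)*(p + 3)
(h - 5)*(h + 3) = h^2 - 2*h - 15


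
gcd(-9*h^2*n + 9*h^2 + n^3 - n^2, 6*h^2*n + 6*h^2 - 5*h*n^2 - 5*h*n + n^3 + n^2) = 3*h - n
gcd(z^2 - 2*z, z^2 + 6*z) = z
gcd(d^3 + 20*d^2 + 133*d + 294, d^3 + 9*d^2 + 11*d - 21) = d + 7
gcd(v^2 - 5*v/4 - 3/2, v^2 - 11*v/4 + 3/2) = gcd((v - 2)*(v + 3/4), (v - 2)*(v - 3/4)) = v - 2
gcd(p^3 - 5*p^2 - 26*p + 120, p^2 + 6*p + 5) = p + 5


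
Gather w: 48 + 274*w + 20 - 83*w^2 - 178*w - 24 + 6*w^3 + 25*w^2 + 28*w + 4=6*w^3 - 58*w^2 + 124*w + 48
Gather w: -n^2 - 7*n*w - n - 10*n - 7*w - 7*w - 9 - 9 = -n^2 - 11*n + w*(-7*n - 14) - 18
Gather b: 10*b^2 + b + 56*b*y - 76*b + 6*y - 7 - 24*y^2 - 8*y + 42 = 10*b^2 + b*(56*y - 75) - 24*y^2 - 2*y + 35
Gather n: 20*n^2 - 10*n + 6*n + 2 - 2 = 20*n^2 - 4*n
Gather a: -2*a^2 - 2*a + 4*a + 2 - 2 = -2*a^2 + 2*a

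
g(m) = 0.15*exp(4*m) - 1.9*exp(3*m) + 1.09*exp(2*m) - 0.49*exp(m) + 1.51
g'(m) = 0.6*exp(4*m) - 5.7*exp(3*m) + 2.18*exp(2*m) - 0.49*exp(m) = (0.6*exp(3*m) - 5.7*exp(2*m) + 2.18*exp(m) - 0.49)*exp(m)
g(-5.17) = 1.51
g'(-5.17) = -0.00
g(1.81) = -185.16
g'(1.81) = -385.59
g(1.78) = -173.77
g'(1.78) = -372.90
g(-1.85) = 1.45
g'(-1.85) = -0.04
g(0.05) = 0.18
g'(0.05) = -4.00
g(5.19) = 144664659.54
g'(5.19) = 589571622.26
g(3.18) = 24355.94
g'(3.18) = 122611.90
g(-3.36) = 1.49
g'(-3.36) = -0.01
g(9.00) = 645673911975533.00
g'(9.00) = 2583706396432450.00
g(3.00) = 9448.76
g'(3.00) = 52334.93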